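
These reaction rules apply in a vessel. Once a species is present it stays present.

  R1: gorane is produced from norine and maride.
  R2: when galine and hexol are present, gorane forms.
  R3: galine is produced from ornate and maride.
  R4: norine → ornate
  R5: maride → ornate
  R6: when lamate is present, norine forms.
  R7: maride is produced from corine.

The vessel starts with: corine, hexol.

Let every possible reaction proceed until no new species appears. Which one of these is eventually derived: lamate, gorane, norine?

gorane

corine present → maride forms (R7).
maride present → ornate forms (R5).
ornate and maride present → galine forms (R3).
galine and hexol present → gorane forms (R2).
No rule produces lamate, and it is not given. norine would need lamate (R6), but lamate never forms.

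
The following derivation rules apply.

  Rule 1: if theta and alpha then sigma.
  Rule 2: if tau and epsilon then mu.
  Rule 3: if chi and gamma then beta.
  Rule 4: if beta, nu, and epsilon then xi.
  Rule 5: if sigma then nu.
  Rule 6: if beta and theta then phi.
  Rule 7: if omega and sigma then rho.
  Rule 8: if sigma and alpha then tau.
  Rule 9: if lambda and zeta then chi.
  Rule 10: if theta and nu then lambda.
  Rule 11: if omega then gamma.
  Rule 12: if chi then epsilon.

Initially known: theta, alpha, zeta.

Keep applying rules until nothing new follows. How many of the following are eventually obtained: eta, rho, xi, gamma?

0

No rule produces eta, and it is not given.
rho would need omega and sigma (Rule 7), but omega is never established.
xi would need beta, nu, and epsilon (Rule 4), but beta is never established.
gamma would need omega (Rule 11), but omega is never established.
None of the 4 are reached.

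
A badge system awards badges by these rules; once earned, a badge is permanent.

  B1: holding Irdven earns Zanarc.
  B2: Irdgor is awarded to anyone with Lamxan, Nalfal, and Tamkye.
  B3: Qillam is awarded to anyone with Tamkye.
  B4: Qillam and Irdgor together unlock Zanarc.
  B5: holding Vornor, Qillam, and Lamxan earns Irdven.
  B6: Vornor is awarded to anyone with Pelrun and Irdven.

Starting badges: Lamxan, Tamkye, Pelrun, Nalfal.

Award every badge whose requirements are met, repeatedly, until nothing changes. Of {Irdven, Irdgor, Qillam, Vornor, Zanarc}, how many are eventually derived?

With Lamxan, Nalfal, and Tamkye, Irdgor is earned (B2).
With Tamkye, Qillam is earned (B3).
With Qillam and Irdgor, Zanarc is earned (B4).
Irdven would need Vornor, Qillam, and Lamxan (B5), but Vornor is never earned.
Irdgor: reached.
Qillam: reached.
Vornor would need Pelrun and Irdven (B6), but Irdven is never earned.
Zanarc: reached.
Reached: Irdgor, Qillam, and Zanarc — 3 of the 5.

3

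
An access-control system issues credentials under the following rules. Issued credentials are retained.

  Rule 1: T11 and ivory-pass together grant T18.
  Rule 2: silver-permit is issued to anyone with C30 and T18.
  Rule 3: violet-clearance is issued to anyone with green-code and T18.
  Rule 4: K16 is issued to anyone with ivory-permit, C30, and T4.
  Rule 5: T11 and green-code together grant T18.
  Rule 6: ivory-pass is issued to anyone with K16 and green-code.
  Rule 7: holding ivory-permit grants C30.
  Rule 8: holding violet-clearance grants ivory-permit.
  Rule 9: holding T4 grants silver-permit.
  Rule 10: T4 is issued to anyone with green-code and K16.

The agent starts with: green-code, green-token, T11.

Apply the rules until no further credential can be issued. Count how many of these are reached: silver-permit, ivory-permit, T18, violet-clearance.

4

Holding T11 and green-code grants T18 (Rule 5).
Holding green-code and T18 grants violet-clearance (Rule 3).
Holding violet-clearance grants ivory-permit (Rule 8).
Holding ivory-permit grants C30 (Rule 7).
Holding C30 and T18 grants silver-permit (Rule 2).
silver-permit: reached.
ivory-permit: reached.
T18: reached.
violet-clearance: reached.
All 4 are reached.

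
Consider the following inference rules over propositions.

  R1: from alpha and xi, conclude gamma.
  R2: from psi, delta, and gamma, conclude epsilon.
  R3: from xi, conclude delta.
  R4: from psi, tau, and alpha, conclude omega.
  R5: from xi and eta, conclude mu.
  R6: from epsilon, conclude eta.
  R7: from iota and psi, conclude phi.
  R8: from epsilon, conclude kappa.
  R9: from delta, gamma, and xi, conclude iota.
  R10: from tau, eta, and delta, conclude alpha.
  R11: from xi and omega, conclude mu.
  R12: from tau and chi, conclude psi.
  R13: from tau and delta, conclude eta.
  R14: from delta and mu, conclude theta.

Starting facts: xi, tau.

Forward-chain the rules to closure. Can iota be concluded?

Yes

From xi, R3 gives delta.
From tau and delta, R13 gives eta.
From tau, eta, and delta, R10 gives alpha.
alpha and xi hold, so gamma follows (R1).
delta, gamma, and xi hold, so iota follows (R9).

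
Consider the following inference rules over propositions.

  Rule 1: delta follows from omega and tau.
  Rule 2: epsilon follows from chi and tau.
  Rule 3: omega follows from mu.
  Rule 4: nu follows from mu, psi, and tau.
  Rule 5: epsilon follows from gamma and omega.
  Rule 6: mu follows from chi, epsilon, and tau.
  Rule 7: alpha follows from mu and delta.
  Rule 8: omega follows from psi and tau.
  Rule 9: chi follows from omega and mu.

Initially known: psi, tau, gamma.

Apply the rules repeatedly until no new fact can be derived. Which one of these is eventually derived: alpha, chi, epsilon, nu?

epsilon

From psi and tau, Rule 8 gives omega.
gamma and omega hold, so epsilon follows (Rule 5).
nu would need mu, psi, and tau (Rule 4), but mu is never established. alpha would need mu and delta (Rule 7), but mu is never established. chi would need omega and mu (Rule 9), but mu is never established.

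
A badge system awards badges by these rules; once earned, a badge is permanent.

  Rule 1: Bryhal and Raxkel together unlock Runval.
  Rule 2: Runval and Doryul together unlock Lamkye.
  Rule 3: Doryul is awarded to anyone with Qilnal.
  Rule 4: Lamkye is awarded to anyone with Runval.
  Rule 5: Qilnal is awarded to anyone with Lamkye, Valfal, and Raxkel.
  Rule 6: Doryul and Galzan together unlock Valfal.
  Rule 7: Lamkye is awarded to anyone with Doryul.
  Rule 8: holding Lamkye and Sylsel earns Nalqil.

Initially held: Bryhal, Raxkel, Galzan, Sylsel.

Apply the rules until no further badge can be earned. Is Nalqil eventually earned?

With Bryhal and Raxkel, Runval is earned (Rule 1).
With Runval, Lamkye is earned (Rule 4).
With Lamkye and Sylsel, Nalqil is earned (Rule 8).

Yes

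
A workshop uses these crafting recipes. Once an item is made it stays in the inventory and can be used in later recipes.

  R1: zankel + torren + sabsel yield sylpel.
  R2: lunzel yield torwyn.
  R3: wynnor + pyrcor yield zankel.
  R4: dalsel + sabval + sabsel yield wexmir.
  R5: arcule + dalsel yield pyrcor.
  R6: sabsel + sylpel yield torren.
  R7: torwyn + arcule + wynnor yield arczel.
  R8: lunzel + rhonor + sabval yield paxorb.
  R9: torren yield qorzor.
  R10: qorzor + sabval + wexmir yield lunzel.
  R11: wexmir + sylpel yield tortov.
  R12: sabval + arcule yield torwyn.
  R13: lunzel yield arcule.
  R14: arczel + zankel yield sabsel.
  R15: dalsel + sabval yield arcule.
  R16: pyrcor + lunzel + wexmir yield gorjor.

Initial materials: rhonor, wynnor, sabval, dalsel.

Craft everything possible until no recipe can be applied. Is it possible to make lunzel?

No

lunzel would need qorzor, sabval, and wexmir (R10), but qorzor is never obtained.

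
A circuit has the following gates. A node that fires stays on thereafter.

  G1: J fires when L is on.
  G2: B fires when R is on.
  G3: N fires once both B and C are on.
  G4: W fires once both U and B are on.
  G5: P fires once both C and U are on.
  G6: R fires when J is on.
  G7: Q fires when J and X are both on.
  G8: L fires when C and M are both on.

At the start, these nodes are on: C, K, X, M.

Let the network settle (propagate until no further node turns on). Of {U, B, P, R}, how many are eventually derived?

C and M are on, so L fires (G8).
L is on, so J fires (G1).
J is on, so R fires (G6).
G2: R on → B on.
No rule produces U, and it is not given.
B: reached.
P would need C and U (G5), but U never turns on.
R: reached.
Reached: B and R — 2 of the 4.

2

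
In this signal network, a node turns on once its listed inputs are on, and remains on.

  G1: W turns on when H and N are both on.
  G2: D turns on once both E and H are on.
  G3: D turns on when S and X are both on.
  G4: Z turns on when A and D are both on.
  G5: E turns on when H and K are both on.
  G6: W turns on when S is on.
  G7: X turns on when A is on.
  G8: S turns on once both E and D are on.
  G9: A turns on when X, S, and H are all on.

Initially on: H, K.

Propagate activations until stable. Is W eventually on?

G5: H and K on → E on.
G2: E and H on → D on.
G8: E and D on → S on.
G6: S on → W on.

Yes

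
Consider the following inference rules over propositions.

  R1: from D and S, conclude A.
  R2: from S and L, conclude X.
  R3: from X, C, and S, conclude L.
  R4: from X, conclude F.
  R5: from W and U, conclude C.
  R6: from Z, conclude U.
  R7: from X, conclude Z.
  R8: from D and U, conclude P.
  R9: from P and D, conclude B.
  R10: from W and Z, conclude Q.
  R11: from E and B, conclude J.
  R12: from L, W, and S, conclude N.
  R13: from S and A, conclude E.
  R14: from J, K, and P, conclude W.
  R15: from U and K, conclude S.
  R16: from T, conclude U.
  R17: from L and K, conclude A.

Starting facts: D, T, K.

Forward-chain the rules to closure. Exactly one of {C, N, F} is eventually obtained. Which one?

C

From T, R16 gives U.
From U and K, R15 gives S.
D and U hold, so P follows (R8).
From P and D, R9 gives B.
From D and S, R1 gives A.
S and A hold, so E follows (R13).
E and B hold, so J follows (R11).
J, K, and P hold, so W follows (R14).
W and U hold, so C follows (R5).
N would need L, W, and S (R12), but L is never established. F would need X (R4), but X is never established.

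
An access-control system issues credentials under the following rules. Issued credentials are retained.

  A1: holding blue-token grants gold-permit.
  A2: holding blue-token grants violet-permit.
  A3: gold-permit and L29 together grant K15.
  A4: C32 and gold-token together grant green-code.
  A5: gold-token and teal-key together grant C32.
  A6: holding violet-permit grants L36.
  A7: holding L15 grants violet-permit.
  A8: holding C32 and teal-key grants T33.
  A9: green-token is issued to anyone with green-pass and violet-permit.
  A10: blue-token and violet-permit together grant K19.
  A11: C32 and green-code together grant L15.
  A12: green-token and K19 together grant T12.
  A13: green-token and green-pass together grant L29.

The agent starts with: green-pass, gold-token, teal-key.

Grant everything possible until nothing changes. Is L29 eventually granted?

Yes

Holding gold-token and teal-key grants C32 (A5).
Holding C32 and gold-token grants green-code (A4).
Holding C32 and green-code grants L15 (A11).
Holding L15 grants violet-permit (A7).
Holding green-pass and violet-permit grants green-token (A9).
Holding green-token and green-pass grants L29 (A13).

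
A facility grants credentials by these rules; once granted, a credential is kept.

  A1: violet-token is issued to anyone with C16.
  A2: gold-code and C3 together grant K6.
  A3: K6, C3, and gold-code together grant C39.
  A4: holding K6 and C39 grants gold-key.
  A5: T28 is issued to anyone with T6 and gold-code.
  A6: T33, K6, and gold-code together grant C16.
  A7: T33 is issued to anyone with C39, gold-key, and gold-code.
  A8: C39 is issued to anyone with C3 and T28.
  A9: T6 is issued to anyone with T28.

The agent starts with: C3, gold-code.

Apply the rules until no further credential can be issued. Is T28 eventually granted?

No

T28 would need T6 and gold-code (A5), but T6 is never granted.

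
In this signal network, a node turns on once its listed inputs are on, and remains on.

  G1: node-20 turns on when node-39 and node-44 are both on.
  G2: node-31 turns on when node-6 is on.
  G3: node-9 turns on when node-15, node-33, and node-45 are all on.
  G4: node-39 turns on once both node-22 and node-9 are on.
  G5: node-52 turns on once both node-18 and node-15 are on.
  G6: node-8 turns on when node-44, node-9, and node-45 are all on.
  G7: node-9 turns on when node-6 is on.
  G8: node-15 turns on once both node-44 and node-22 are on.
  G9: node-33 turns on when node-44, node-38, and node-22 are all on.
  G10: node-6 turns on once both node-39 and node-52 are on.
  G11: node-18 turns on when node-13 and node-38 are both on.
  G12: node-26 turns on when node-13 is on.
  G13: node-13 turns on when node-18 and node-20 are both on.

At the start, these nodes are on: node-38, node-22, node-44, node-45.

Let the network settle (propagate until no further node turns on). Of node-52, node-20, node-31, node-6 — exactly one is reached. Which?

node-20

G9: node-44, node-38, and node-22 on → node-33 on.
G8: node-44 and node-22 on → node-15 on.
node-15, node-33, and node-45 are on, so node-9 turns on (G3).
G4: node-22 and node-9 on → node-39 on.
node-39 and node-44 are on, so node-20 turns on (G1).
node-6 would need node-39 and node-52 (G10), but node-52 never turns on. node-52 would need node-18 and node-15 (G5), but node-18 never turns on. node-31 would need node-6 (G2), but node-6 never turns on.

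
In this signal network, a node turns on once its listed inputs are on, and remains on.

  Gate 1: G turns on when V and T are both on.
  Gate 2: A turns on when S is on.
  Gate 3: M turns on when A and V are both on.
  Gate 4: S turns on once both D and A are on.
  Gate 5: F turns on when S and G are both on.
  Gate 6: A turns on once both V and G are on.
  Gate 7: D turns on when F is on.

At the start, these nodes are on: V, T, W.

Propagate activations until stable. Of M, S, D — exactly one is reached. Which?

M

Gate 1: V and T on → G on.
Gate 6: V and G on → A on.
A and V are on, so M turns on (Gate 3).
S would need D and A (Gate 4), but D never turns on. D would need F (Gate 7), but F never turns on.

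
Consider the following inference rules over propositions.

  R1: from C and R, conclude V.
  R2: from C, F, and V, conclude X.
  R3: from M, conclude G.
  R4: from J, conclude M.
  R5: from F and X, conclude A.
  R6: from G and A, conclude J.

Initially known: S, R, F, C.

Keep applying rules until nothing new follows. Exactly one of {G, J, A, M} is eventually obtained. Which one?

A

C and R hold, so V follows (R1).
C, F, and V hold, so X follows (R2).
F and X hold, so A follows (R5).
M would need J (R4), but J is never established. G would need M (R3), but M is never established. J would need G and A (R6), but G is never established.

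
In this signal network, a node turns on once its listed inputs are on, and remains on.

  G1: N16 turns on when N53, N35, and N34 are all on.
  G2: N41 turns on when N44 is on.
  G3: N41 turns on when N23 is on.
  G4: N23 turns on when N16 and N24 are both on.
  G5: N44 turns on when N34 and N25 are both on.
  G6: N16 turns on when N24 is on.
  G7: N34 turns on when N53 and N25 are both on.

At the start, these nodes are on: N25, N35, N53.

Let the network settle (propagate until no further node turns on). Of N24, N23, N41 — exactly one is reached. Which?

N53 and N25 are on, so N34 turns on (G7).
N34 and N25 are on, so N44 turns on (G5).
G2: N44 on → N41 on.
N23 would need N16 and N24 (G4), but N24 never turns on. No rule produces N24, and it is not given.

N41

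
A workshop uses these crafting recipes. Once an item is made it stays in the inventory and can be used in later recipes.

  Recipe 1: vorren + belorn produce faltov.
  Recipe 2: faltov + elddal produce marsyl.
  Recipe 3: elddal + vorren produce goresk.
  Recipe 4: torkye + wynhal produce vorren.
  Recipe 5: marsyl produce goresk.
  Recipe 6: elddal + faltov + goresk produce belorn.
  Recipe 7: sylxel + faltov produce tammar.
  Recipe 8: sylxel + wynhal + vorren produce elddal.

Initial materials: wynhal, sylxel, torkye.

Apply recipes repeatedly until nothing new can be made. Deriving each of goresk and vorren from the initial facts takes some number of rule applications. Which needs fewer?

vorren: Using Recipe 4, torkye and wynhal make vorren. [1 rule application]
goresk: torkye + wynhal → vorren (Recipe 4). sylxel + wynhal + vorren → elddal (Recipe 8). elddal + vorren → goresk (Recipe 3). [3 rule applications]
vorren needs fewer.

vorren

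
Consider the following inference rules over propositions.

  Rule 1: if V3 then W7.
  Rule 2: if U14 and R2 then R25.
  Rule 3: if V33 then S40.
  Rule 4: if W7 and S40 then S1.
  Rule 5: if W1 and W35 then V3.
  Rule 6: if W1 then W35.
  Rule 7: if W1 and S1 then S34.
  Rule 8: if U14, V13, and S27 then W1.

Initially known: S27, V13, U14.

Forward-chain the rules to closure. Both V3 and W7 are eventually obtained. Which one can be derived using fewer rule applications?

V3: U14, V13, and S27 hold, so W1 follows (Rule 8). From W1, Rule 6 gives W35. W1 and W35 hold, so V3 follows (Rule 5). [3 rule applications]
W7: From U14, V13, and S27, Rule 8 gives W1. W1 holds, so W35 follows (Rule 6). From W1 and W35, Rule 5 gives V3. From V3, Rule 1 gives W7. [4 rule applications]
V3 needs fewer.

V3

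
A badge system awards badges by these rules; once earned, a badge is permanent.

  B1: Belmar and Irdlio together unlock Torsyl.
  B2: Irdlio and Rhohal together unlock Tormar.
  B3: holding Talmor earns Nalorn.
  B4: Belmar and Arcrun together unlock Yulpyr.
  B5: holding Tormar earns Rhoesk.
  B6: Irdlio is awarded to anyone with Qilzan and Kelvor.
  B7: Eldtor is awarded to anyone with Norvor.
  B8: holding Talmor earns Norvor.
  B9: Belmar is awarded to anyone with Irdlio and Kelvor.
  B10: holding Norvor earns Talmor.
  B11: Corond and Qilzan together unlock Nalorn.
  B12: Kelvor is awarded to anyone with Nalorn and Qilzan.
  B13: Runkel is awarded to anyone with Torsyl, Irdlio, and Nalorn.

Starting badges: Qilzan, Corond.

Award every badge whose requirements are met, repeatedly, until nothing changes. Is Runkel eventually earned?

Yes

With Corond and Qilzan, Nalorn is earned (B11).
With Nalorn and Qilzan, Kelvor is earned (B12).
With Qilzan and Kelvor, Irdlio is earned (B6).
With Irdlio and Kelvor, Belmar is earned (B9).
With Belmar and Irdlio, Torsyl is earned (B1).
With Torsyl, Irdlio, and Nalorn, Runkel is earned (B13).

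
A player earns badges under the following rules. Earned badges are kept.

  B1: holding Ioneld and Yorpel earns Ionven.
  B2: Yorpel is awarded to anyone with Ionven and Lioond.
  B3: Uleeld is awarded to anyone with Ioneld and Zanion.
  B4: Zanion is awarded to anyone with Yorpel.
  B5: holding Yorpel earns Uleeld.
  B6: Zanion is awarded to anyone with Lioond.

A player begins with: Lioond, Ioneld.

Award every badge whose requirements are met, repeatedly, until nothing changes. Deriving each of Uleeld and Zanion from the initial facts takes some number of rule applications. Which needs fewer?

Zanion: With Lioond, Zanion is earned (B6). [1 rule application]
Uleeld: With Lioond, Zanion is earned (B6). With Ioneld and Zanion, Uleeld is earned (B3). [2 rule applications]
Zanion needs fewer.

Zanion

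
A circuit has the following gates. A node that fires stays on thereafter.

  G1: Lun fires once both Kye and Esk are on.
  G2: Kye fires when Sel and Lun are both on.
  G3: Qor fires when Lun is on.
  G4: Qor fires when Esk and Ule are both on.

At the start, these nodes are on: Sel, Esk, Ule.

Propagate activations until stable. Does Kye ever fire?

No

Kye would need Sel and Lun (G2), but Lun never turns on.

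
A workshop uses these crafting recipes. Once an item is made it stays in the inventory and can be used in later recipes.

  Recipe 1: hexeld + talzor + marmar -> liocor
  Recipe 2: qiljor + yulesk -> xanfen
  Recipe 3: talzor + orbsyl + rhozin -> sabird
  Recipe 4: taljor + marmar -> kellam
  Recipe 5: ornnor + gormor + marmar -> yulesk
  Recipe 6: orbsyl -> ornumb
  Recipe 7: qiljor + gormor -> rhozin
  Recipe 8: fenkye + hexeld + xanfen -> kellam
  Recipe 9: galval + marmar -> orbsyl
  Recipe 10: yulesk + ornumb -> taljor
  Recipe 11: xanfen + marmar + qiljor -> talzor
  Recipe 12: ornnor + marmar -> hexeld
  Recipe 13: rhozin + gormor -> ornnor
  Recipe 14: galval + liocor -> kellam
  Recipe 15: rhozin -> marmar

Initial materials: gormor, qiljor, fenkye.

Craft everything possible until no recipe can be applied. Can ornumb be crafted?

ornumb would need orbsyl (Recipe 6), but orbsyl is never obtained.

No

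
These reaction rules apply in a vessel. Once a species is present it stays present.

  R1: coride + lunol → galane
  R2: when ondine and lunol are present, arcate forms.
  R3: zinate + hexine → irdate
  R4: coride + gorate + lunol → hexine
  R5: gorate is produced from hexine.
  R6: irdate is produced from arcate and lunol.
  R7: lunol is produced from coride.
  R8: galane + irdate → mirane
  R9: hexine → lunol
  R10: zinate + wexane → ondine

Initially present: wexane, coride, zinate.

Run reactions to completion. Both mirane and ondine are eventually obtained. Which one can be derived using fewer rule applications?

ondine: zinate and wexane present → ondine forms (R10). [1 rule application]
mirane: zinate and wexane present → ondine forms (R10). coride present → lunol forms (R7). coride and lunol present → galane forms (R1). ondine and lunol present → arcate forms (R2). arcate and lunol present → irdate forms (R6). galane and irdate present → mirane forms (R8). [6 rule applications]
ondine needs fewer.

ondine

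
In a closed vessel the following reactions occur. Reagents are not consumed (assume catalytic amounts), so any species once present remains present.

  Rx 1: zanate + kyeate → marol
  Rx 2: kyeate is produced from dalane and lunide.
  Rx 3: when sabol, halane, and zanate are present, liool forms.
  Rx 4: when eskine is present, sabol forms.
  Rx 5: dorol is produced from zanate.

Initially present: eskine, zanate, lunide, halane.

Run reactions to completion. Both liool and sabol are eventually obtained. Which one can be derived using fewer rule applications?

sabol: eskine present → sabol forms (Rx 4). [1 rule application]
liool: eskine present → sabol forms (Rx 4). sabol, halane, and zanate present → liool forms (Rx 3). [2 rule applications]
sabol needs fewer.

sabol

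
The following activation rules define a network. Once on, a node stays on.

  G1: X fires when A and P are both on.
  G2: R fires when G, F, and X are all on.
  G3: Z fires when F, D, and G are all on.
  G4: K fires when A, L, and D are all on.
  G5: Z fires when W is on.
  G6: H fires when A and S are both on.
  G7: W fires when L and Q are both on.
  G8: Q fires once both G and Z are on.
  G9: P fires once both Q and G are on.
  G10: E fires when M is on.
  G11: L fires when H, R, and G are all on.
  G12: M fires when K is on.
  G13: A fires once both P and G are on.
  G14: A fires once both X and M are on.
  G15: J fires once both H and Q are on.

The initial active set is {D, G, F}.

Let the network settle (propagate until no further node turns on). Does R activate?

F, D, and G are on, so Z fires (G3).
G8: G and Z on → Q on.
G9: Q and G on → P on.
G13: P and G on → A on.
A and P are on, so X fires (G1).
G, F, and X are on, so R fires (G2).

Yes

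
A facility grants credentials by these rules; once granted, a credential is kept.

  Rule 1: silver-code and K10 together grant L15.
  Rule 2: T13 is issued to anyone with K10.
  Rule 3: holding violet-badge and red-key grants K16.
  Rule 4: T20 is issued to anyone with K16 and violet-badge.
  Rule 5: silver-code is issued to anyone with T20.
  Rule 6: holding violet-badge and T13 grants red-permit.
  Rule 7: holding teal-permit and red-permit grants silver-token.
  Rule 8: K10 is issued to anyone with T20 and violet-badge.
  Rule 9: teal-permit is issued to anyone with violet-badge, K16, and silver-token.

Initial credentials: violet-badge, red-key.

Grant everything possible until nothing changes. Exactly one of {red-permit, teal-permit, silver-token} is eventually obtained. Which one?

Holding violet-badge and red-key grants K16 (Rule 3).
Holding K16 and violet-badge grants T20 (Rule 4).
Holding T20 and violet-badge grants K10 (Rule 8).
Holding K10 grants T13 (Rule 2).
Holding violet-badge and T13 grants red-permit (Rule 6).
silver-token would need teal-permit and red-permit (Rule 7), but teal-permit is never granted. teal-permit would need violet-badge, K16, and silver-token (Rule 9), but silver-token is never granted.

red-permit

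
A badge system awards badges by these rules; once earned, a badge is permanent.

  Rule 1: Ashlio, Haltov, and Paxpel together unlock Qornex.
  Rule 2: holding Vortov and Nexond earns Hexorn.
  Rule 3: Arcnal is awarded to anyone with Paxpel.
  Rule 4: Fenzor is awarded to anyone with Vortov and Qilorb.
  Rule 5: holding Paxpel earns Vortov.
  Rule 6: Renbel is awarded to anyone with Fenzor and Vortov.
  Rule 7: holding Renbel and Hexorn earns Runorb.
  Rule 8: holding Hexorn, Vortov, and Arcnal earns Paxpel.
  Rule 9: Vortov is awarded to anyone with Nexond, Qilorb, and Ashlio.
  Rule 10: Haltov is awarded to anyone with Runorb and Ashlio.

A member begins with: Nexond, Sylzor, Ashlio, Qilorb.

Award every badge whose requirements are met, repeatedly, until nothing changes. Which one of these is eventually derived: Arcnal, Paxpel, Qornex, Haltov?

With Nexond, Qilorb, and Ashlio, Vortov is earned (Rule 9).
With Vortov and Nexond, Hexorn is earned (Rule 2).
With Vortov and Qilorb, Fenzor is earned (Rule 4).
With Fenzor and Vortov, Renbel is earned (Rule 6).
With Renbel and Hexorn, Runorb is earned (Rule 7).
With Runorb and Ashlio, Haltov is earned (Rule 10).
Paxpel would need Hexorn, Vortov, and Arcnal (Rule 8), but Arcnal is never earned. Qornex would need Ashlio, Haltov, and Paxpel (Rule 1), but Paxpel is never earned. Arcnal would need Paxpel (Rule 3), but Paxpel is never earned.

Haltov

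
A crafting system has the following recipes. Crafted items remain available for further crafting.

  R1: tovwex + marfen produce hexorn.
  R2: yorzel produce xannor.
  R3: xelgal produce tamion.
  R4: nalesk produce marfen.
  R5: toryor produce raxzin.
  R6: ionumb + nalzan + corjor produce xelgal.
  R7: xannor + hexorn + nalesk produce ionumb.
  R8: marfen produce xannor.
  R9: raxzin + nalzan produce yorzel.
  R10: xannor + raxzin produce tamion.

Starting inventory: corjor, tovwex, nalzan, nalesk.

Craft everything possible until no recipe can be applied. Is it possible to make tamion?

nalesk → marfen (R4).
Using R1, tovwex and marfen make hexorn.
marfen → xannor (R8).
Using R7, xannor, hexorn, and nalesk make ionumb.
ionumb + nalzan + corjor → xelgal (R6).
Using R3, xelgal makes tamion.

Yes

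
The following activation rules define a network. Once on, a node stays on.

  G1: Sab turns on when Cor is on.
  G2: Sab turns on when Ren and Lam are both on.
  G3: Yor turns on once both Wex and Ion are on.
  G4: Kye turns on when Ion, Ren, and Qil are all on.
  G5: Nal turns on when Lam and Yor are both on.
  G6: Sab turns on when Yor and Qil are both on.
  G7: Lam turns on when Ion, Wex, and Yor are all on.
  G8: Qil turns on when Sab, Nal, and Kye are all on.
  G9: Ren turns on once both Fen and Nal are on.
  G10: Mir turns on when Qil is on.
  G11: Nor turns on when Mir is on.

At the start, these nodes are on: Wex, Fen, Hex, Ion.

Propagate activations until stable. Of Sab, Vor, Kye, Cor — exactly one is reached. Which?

G3: Wex and Ion on → Yor on.
Ion, Wex, and Yor are on, so Lam turns on (G7).
G5: Lam and Yor on → Nal on.
Fen and Nal are on, so Ren turns on (G9).
G2: Ren and Lam on → Sab on.
No rule produces Vor, and it is not given. Kye would need Ion, Ren, and Qil (G4), but Qil never turns on. No rule produces Cor, and it is not given.

Sab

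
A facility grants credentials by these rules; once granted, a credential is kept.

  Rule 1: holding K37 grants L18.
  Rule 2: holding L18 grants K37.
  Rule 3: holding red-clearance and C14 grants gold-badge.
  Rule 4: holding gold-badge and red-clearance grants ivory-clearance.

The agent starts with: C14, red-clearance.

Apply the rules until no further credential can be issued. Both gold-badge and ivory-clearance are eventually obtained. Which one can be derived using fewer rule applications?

gold-badge: Holding red-clearance and C14 grants gold-badge (Rule 3). [1 rule application]
ivory-clearance: Holding red-clearance and C14 grants gold-badge (Rule 3). Holding gold-badge and red-clearance grants ivory-clearance (Rule 4). [2 rule applications]
gold-badge needs fewer.

gold-badge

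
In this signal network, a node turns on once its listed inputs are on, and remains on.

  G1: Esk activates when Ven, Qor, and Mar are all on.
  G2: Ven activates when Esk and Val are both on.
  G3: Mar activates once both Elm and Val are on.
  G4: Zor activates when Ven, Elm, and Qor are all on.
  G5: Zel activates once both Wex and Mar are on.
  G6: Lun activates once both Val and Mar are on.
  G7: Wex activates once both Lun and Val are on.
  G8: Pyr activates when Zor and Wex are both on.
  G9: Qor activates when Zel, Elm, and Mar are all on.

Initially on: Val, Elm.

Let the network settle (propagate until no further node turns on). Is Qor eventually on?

G3: Elm and Val on → Mar on.
Val and Mar are on, so Lun activates (G6).
G7: Lun and Val on → Wex on.
Wex and Mar are on, so Zel activates (G5).
Zel, Elm, and Mar are on, so Qor activates (G9).

Yes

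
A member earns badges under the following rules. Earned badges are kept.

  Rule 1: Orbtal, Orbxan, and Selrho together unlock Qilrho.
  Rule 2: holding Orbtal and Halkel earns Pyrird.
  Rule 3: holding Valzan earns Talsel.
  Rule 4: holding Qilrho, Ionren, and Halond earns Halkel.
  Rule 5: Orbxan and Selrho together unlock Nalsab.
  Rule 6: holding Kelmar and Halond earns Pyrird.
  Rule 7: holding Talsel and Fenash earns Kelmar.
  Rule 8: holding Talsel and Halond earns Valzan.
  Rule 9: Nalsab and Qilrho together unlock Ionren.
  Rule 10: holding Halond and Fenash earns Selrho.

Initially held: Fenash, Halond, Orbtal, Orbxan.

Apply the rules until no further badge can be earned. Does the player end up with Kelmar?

No

Kelmar would need Talsel and Fenash (Rule 7), but Talsel is never earned.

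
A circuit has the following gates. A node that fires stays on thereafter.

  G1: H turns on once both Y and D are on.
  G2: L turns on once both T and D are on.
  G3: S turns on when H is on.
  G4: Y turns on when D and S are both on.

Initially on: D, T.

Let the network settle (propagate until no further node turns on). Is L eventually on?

Yes

T and D are on, so L turns on (G2).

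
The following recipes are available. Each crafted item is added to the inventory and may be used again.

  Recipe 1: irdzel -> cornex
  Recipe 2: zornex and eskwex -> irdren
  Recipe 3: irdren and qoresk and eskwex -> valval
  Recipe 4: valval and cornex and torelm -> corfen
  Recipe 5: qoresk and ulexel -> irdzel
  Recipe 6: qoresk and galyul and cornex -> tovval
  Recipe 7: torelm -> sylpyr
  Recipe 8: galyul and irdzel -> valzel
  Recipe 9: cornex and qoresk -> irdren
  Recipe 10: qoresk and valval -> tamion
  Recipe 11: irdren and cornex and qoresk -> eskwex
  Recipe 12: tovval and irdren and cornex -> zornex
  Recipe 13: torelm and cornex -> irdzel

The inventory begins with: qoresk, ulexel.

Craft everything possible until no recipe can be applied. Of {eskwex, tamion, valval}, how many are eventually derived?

3

Using Recipe 5, qoresk and ulexel make irdzel.
irdzel -> cornex (Recipe 1).
Using Recipe 9, cornex and qoresk make irdren.
Using Recipe 11, irdren, cornex, and qoresk make eskwex.
Using Recipe 3, irdren, qoresk, and eskwex make valval.
qoresk and valval -> tamion (Recipe 10).
eskwex: reached.
tamion: reached.
valval: reached.
All 3 are reached.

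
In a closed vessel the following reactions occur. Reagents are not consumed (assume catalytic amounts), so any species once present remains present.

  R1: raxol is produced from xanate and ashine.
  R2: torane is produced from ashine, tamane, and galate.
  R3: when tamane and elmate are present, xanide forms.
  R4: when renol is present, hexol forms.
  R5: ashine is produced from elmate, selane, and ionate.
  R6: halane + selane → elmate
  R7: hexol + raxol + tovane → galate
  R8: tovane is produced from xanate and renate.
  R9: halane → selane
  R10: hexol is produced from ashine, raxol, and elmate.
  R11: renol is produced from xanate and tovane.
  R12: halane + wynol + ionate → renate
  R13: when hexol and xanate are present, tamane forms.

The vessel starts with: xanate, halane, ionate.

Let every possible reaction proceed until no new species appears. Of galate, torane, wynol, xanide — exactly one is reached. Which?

halane present → selane forms (R9).
halane and selane present → elmate forms (R6).
elmate, selane, and ionate present → ashine forms (R5).
xanate and ashine present → raxol forms (R1).
ashine, raxol, and elmate present → hexol forms (R10).
hexol and xanate present → tamane forms (R13).
tamane and elmate present → xanide forms (R3).
torane would need ashine, tamane, and galate (R2), but galate never forms. galate would need hexol, raxol, and tovane (R7), but tovane never forms. No rule produces wynol, and it is not given.

xanide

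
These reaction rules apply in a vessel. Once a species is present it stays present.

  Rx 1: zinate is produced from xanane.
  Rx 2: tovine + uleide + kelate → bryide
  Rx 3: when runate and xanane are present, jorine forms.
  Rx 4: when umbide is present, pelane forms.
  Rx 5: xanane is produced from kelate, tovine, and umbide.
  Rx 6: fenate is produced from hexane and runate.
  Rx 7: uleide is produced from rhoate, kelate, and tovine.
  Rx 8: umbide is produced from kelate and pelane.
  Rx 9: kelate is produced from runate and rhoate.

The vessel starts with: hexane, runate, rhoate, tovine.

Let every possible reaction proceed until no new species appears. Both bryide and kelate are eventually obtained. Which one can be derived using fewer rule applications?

kelate: runate and rhoate present → kelate forms (Rx 9). [1 rule application]
bryide: runate and rhoate present → kelate forms (Rx 9). rhoate, kelate, and tovine present → uleide forms (Rx 7). tovine, uleide, and kelate present → bryide forms (Rx 2). [3 rule applications]
kelate needs fewer.

kelate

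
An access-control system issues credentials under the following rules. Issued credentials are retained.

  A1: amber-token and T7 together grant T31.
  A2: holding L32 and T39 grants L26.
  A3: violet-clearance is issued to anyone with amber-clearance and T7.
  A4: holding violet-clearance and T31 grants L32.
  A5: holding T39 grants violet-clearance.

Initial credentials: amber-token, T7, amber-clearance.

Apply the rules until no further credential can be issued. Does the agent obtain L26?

L26 would need L32 and T39 (A2), but T39 is never granted.

No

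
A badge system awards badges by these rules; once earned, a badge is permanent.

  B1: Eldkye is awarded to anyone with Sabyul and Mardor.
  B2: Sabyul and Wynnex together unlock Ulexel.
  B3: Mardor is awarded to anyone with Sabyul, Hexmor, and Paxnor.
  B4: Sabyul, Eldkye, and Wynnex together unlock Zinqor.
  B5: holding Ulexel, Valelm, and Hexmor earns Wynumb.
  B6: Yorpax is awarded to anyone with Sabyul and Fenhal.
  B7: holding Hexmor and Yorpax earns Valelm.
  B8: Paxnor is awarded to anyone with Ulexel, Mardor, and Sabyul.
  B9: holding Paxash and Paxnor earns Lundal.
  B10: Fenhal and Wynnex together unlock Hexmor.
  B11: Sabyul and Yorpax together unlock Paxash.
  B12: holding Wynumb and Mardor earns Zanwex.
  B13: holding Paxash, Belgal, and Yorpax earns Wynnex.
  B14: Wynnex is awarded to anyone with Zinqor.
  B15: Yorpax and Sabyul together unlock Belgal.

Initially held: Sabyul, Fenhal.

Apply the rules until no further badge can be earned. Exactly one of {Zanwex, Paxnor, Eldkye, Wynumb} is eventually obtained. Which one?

Wynumb

With Sabyul and Fenhal, Yorpax is earned (B6).
With Yorpax and Sabyul, Belgal is earned (B15).
With Sabyul and Yorpax, Paxash is earned (B11).
With Paxash, Belgal, and Yorpax, Wynnex is earned (B13).
With Sabyul and Wynnex, Ulexel is earned (B2).
With Fenhal and Wynnex, Hexmor is earned (B10).
With Hexmor and Yorpax, Valelm is earned (B7).
With Ulexel, Valelm, and Hexmor, Wynumb is earned (B5).
Zanwex would need Wynumb and Mardor (B12), but Mardor is never earned. Paxnor would need Ulexel, Mardor, and Sabyul (B8), but Mardor is never earned. Eldkye would need Sabyul and Mardor (B1), but Mardor is never earned.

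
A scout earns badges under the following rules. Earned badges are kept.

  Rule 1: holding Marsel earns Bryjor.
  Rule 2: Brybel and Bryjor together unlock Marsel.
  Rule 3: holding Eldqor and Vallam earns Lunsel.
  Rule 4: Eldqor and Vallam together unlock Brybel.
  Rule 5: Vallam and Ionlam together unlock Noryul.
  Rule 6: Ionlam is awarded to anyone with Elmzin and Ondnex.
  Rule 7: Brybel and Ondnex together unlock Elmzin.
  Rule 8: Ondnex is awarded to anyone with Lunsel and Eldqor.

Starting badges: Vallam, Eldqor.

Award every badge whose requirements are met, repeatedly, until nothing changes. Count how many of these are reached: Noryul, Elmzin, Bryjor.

With Eldqor and Vallam, Brybel is earned (Rule 4).
With Eldqor and Vallam, Lunsel is earned (Rule 3).
With Lunsel and Eldqor, Ondnex is earned (Rule 8).
With Brybel and Ondnex, Elmzin is earned (Rule 7).
With Elmzin and Ondnex, Ionlam is earned (Rule 6).
With Vallam and Ionlam, Noryul is earned (Rule 5).
Noryul: reached.
Elmzin: reached.
Bryjor would need Marsel (Rule 1), but Marsel is never earned.
Reached: Noryul and Elmzin — 2 of the 3.

2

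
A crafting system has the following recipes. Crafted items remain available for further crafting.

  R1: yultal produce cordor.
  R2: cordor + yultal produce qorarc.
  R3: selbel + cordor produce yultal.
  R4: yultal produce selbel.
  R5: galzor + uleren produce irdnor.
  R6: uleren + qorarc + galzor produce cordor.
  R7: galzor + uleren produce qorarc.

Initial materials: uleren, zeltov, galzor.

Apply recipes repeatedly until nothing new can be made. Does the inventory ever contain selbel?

No

selbel would need yultal (R4), but yultal is never obtained.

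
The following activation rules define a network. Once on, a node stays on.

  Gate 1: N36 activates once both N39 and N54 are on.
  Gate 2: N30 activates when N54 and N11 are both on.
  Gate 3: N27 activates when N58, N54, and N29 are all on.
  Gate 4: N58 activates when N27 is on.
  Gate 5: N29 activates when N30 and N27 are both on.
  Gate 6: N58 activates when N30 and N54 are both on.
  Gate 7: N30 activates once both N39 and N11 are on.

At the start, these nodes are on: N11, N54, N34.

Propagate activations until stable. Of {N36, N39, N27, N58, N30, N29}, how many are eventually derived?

2

Gate 2: N54 and N11 on → N30 on.
Gate 6: N30 and N54 on → N58 on.
N36 would need N39 and N54 (Gate 1), but N39 never turns on.
No rule produces N39, and it is not given.
N27 would need N58, N54, and N29 (Gate 3), but N29 never turns on.
N58: reached.
N30: reached.
N29 would need N30 and N27 (Gate 5), but N27 never turns on.
Reached: N58 and N30 — 2 of the 6.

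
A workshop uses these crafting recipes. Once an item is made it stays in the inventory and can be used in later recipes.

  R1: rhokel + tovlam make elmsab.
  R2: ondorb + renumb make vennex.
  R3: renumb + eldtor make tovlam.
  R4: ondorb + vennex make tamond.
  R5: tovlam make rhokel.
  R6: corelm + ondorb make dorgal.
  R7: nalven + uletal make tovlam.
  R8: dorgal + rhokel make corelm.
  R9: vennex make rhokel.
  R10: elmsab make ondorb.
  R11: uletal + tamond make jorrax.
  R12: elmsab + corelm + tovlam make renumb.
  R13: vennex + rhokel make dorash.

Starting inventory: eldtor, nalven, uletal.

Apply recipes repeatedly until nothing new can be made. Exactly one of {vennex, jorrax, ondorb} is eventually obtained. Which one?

ondorb

nalven + uletal → tovlam (R7).
Using R5, tovlam makes rhokel.
Using R1, rhokel and tovlam make elmsab.
elmsab → ondorb (R10).
vennex would need ondorb and renumb (R2), but renumb is never obtained. jorrax would need uletal and tamond (R11), but tamond is never obtained.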